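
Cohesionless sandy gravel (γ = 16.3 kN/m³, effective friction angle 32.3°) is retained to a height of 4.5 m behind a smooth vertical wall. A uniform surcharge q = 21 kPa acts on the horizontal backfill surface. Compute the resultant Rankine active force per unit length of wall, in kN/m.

K_a = tan²(45° − φ/2) = 0.3035.
Soil triangle: ½ K_a γ H² = 0.5×0.3035×16.3×4.5² = 50.09 kN/m.
Surcharge rectangle: K_a q H = 0.3035×21×4.5 = 28.68 kN/m.
Total = 50.09 + 28.68 = 78.76 kN/m.

78.8 kN/m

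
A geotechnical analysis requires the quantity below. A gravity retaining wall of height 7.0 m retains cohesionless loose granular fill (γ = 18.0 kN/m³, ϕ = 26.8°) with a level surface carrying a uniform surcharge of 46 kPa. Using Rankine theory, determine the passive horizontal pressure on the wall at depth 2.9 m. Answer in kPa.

K_p = (1 + sin φ)/(1 − sin φ) = 2.642.
σ_v = γz + q = 18.0 × 2.9 + 46 = 98.20 kPa.
σ_h = K_p σ_v = 2.642 × 98.20 = 259.5 kPa.

259 kPa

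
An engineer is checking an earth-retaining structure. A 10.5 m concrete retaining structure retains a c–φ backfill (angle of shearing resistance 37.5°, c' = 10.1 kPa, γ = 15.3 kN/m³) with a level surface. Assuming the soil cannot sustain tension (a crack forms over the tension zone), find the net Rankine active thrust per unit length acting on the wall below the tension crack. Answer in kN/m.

K_a = 0.2432; √K_a = 0.4931.
Tension-crack depth z_c = 2c/(γ√K_a) = 2×10.1/(15.3×0.4931) = 2.677 m.
σ_a at base = K_a γ H − 2c√K_a = 0.2432×15.3×10.5 − 2×10.1×0.4931 = 29.11 kPa.
P_a = ½ × 29.11 × (H − z_c) = 0.5×29.11×7.823 = 113.9 kN/m.

114 kN/m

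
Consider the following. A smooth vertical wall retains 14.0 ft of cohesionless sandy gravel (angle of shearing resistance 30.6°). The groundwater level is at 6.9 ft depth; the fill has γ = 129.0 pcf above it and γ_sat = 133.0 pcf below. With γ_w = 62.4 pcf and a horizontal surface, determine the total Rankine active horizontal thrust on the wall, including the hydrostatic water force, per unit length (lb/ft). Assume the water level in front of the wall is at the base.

K_a = tan²(45° − φ/2) = 0.3253.
γ' = 133.0 − 62.4 = 70.60 pcf. Depth below WT = 7.1 ft.
σ'_h at WT = K_a γ d_w = 289.6 psf; at base = 289.6 + K_a γ' × 7.1 = 452.7 psf.
P₁ (0–6.9 ft) = ½×289.6×6.9 = 999.1. P₂ (6.9–14.0 ft) = ½(289.6+452.7)×7.1 = 2635.
P_w = ½ γ_w h₂² = 0.5×62.4×7.1² = 1573. Total = 999.1+2635+1573 = 5207 lb/ft.

5210 lb/ft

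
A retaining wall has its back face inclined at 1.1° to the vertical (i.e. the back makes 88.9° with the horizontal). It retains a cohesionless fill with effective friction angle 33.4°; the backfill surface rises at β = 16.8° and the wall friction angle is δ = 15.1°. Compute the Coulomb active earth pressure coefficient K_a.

0.339

K_a = sin²(α+φ) / [sin²α · sin(α−δ) · (1 + √{sin(φ+δ)sin(φ−β) / (sin(α−δ)sin(α+β))})²].
With α = 88.9°, φ = 33.4°, δ = 15.1°, β = 16.8°: K_a = 0.3393.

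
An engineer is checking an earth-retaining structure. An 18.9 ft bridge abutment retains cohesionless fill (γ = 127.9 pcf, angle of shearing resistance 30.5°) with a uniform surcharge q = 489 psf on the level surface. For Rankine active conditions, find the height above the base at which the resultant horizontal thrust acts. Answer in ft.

K_a = 0.3267.
Triangular part P₁ = ½K_aγH² = 7462 at H/3 = 6.300 ft; rectangular part P₂ = K_a q H = 3019 at H/2 = 9.450 ft.
ȳ = (P₁·6.300 + P₂·9.450)/(P₁+P₂) = 7.207 ft.

7.21 ft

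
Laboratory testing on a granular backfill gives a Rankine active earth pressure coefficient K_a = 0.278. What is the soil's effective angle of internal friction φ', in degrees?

34.4°

K_a = tan²(45° − φ/2) ⇒ 45° − φ/2 = arctan(√0.278) = 27.80°.
φ = 2(45° − 27.80°) = 34.40°.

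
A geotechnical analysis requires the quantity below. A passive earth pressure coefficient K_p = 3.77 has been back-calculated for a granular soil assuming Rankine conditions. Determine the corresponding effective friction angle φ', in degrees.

K_p = (1+sin φ)/(1−sin φ) ⇒ sin φ = (K_p − 1)/(K_p + 1) = 0.5807.
φ = arcsin(0.5807) = 35.50°.

35.5°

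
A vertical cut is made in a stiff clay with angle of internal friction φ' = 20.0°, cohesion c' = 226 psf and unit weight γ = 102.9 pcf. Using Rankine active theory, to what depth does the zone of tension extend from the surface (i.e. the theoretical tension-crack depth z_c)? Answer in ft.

K_a = tan²(45° − 20.0°/2) = 0.4903; √K_a = 0.7002.
The active pressure is zero where K_a γ z = 2c√K_a, so z_c = 2c/(γ√K_a) = 2×226/(102.9×0.7002) = 6.273 ft.

6.27 ft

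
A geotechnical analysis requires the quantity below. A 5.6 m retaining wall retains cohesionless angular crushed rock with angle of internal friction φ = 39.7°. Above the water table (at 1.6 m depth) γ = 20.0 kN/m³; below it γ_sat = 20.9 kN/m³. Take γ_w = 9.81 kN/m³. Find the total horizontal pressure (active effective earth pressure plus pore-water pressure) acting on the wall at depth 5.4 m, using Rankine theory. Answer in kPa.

K_a = (1 − sin φ)/(1 + sin φ) = 0.2204.
γ' = 20.9 − 9.81 = 11.09 kN/m³.
Effective vertical stress at 5.4 m: σ'_v = 20.0×1.6 + 11.09×3.80 = 74.14 kPa.
σ'_h = K_a σ'_v = 0.2204 × 74.14 = 16.34 kPa; u = γ_w × 3.80 = 37.28 kPa.
Total σ_h = 16.34 + 37.28 = 53.62 kPa.

53.6 kPa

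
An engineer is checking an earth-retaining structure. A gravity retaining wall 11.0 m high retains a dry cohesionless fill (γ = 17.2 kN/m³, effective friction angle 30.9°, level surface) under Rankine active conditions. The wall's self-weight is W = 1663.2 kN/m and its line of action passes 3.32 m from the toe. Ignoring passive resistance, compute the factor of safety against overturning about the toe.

4.50

K_a = tan²(45° − 30.9°/2) = 0.3214.
P_a = ½K_aγH² = 0.5×0.3214×17.2×11.0² = 334.5 kN/m, acting at H/3 = 3.667 m above the base.
Overturning moment M_o = P_a × H/3 = 334.5 × 3.667 = 1226.
Resisting moment M_r = W × 3.32 = 1663.2 × 3.32 = 5522.
FS_overturning = M_r/M_o = 5522/1226 = 4.503.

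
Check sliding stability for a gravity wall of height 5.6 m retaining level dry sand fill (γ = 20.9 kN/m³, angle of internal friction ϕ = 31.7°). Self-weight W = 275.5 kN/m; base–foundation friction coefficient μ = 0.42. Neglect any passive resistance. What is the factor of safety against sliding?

1.14

K_a = tan²(45° − 31.7°/2) = 0.3111.
P_a = ½K_aγH² = 0.5×0.3111×20.9×5.6² = 101.9 kN/m, acting at H/3 = 1.867 m above the base.
FS_sliding = μW / P_a = 0.42×275.5 / 101.9 = 1.135.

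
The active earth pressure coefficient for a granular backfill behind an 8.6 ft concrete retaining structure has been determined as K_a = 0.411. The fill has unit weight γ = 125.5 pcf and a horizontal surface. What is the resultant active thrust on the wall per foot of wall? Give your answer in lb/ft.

P = ½ K_a γ H² = 0.5 × 0.411 × 125.5 × 8.6² = 1907 lb/ft.

1910 lb/ft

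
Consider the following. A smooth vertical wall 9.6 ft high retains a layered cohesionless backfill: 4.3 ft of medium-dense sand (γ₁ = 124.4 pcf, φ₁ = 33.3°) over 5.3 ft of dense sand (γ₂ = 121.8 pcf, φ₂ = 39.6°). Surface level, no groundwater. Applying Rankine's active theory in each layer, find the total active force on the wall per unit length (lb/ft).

1340 lb/ft

K_a1 = tan²(45°−33.3°/2) = 0.2911; K_a2 = tan²(45°−39.6°/2) = 0.2214.
Layer 1: σ at base = K_a1 γ₁ h₁ = 155.7 psf; P₁ = ½×155.7×4.3 = 334.8.
Layer 2: σ_v at top = γ₁h₁ = 534.9; σ_h top = K_a2×534.9 = 118.4; σ_h base = K_a2×(534.9+121.8×5.3) = 261.4.
P₂ = ½(118.4+261.4)×5.3 = 1007. Total P_a = 334.8+1007 = 1341 lb/ft.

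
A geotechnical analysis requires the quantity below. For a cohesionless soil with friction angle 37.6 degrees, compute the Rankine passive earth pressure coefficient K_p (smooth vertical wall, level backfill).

K_p = (1 + sin φ)/(1 − sin φ) = tan²(45° + 37.6°/2) = 4.130.

4.13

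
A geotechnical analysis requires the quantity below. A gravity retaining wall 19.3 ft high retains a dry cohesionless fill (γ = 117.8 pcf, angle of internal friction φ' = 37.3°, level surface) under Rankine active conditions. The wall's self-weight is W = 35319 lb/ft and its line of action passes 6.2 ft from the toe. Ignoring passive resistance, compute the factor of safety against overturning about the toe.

6.32

K_a = tan²(45° − 37.3°/2) = 0.2453.
P_a = ½K_aγH² = 0.5×0.2453×117.8×19.3² = 5383 lb/ft, acting at H/3 = 6.433 ft above the base.
Overturning moment M_o = P_a × H/3 = 5383 × 6.433 = 34630.
Resisting moment M_r = W × 6.2 = 35319 × 6.2 = 219000.
FS_overturning = M_r/M_o = 219000/34630 = 6.324.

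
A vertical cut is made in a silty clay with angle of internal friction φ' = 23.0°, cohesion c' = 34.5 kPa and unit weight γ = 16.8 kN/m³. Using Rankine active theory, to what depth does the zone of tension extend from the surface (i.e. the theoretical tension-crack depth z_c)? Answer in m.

K_a = tan²(45° − 23.0°/2) = 0.4381; √K_a = 0.6619.
The active pressure is zero where K_a γ z = 2c√K_a, so z_c = 2c/(γ√K_a) = 2×34.5/(16.8×0.6619) = 6.205 m.

6.21 m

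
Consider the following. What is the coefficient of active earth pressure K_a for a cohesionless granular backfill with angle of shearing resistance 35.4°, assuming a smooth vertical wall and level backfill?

0.266

K_a = tan²(45° − φ/2) = tan²(27.30°) = 0.2664.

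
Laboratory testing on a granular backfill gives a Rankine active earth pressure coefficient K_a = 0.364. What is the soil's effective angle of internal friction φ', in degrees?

K_a = tan²(45° − φ/2) ⇒ 45° − φ/2 = arctan(√0.364) = 31.10°.
φ = 2(45° − 31.10°) = 27.79°.

27.8°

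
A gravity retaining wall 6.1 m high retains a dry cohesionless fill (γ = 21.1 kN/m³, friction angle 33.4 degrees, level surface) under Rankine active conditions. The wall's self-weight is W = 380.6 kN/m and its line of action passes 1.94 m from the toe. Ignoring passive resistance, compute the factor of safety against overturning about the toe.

K_a = tan²(45° − 33.4°/2) = 0.2899.
P_a = ½K_aγH² = 0.5×0.2899×21.1×6.1² = 113.8 kN/m, acting at H/3 = 2.033 m above the base.
Overturning moment M_o = P_a × H/3 = 113.8 × 2.033 = 231.4.
Resisting moment M_r = W × 1.94 = 380.6 × 1.94 = 738.4.
FS_overturning = M_r/M_o = 738.4/231.4 = 3.191.

3.19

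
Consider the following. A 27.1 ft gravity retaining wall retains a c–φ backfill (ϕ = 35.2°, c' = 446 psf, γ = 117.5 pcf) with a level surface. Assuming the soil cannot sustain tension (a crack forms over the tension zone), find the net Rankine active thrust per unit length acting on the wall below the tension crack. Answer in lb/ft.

K_a = 0.2687; √K_a = 0.5184.
Tension-crack depth z_c = 2c/(γ√K_a) = 2×446/(117.5×0.5184) = 14.65 ft.
σ_a at base = K_a γ H − 2c√K_a = 0.2687×117.5×27.1 − 2×446×0.5184 = 393.2 psf.
P_a = ½ × 393.2 × (H − z_c) = 0.5×393.2×12.45 = 2449 lb/ft.

2450 lb/ft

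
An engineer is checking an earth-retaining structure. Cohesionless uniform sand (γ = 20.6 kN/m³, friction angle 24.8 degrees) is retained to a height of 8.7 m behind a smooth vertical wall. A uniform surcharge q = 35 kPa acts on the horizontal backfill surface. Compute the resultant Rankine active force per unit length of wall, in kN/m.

443 kN/m

K_a = tan²(45° − φ/2) = 0.4090.
Soil triangle: ½ K_a γ H² = 0.5×0.4090×20.6×8.7² = 318.9 kN/m.
Surcharge rectangle: K_a q H = 0.4090×35×8.7 = 124.5 kN/m.
Total = 318.9 + 124.5 = 443.4 kN/m.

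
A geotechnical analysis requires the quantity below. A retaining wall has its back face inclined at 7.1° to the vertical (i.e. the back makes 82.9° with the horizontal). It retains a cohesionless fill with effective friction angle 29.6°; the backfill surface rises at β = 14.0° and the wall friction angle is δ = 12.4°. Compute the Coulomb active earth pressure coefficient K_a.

K_a = sin²(α+φ) / [sin²α · sin(α−δ) · (1 + √{sin(φ+δ)sin(φ−β) / (sin(α−δ)sin(α+β))})²].
With α = 82.9°, φ = 29.6°, δ = 12.4°, β = 14.0°: K_a = 0.4444.

0.444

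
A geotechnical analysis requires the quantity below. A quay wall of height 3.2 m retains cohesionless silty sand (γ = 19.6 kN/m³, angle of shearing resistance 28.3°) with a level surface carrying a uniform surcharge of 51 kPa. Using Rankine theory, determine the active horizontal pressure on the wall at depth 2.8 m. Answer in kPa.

K_a = (1 − sin φ)/(1 + sin φ) = 0.3568.
σ_v = γz + q = 19.6 × 2.8 + 51 = 105.9 kPa.
σ_h = K_a σ_v = 0.3568 × 105.9 = 37.77 kPa.

37.8 kPa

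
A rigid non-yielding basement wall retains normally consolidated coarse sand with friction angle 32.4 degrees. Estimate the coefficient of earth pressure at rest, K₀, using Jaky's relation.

0.464

K₀ = 1 − sin φ' = 1 − sin 32.4° = 0.4642.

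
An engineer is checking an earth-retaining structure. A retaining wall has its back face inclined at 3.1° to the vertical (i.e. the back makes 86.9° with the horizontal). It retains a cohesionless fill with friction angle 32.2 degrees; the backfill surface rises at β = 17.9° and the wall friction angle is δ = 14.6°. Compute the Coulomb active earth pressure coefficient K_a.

0.386

K_a = sin²(α+φ) / [sin²α · sin(α−δ) · (1 + √{sin(φ+δ)sin(φ−β) / (sin(α−δ)sin(α+β))})²].
With α = 86.9°, φ = 32.2°, δ = 14.6°, β = 17.9°: K_a = 0.3865.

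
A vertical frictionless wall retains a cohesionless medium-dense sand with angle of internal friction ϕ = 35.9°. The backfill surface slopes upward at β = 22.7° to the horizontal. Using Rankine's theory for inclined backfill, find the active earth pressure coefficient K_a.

0.325

K_a = cos β · (cos β − √(cos²β − cos²φ)) / (cos β + √(cos²β − cos²φ)).
cos β = 0.9225, cos φ = 0.8100, √(cos²β − cos²φ) = 0.4415.
K_a = 0.9225 × (0.9225 − 0.4415)/(0.9225 + 0.4415) = 0.3254.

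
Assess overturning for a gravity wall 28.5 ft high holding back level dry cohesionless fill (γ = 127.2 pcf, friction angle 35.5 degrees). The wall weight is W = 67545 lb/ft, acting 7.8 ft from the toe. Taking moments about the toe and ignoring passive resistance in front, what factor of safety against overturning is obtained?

K_a = tan²(45° − 35.5°/2) = 0.2653.
P_a = ½K_aγH² = 0.5×0.2653×127.2×28.5² = 13700 lb/ft, acting at H/3 = 9.500 ft above the base.
Overturning moment M_o = P_a × H/3 = 13700 × 9.500 = 130200.
Resisting moment M_r = W × 7.8 = 67545 × 7.8 = 526900.
FS_overturning = M_r/M_o = 526900/130200 = 4.047.

4.05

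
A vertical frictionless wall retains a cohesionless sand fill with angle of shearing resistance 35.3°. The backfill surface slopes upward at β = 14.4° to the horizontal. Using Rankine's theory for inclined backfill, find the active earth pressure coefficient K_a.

0.291

K_a = cos β · (cos β − √(cos²β − cos²φ)) / (cos β + √(cos²β − cos²φ)).
cos β = 0.9686, cos φ = 0.8161, √(cos²β − cos²φ) = 0.5216.
K_a = 0.9686 × (0.9686 − 0.5216)/(0.9686 + 0.5216) = 0.2905.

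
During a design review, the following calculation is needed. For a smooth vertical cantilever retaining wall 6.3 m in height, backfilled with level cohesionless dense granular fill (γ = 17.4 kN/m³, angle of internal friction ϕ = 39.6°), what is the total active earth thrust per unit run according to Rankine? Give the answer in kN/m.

K_a = tan²(45° − φ/2) = 0.2214.
P_a = ½ K_a γ H² = 0.5 × 0.2214 × 17.4 × 6.3² = 76.46 kN/m.

76.5 kN/m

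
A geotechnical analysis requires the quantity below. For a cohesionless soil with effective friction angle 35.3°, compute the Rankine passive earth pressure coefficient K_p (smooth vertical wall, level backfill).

K_p = (1 + sin φ)/(1 − sin φ) = tan²(45° + 35.3°/2) = 3.738.

3.74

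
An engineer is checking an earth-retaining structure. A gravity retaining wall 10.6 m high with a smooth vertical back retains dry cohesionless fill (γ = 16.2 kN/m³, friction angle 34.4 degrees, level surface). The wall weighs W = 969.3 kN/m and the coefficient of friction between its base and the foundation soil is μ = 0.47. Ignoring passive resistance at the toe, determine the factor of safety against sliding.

K_a = tan²(45° − 34.4°/2) = 0.2780.
P_a = ½K_aγH² = 0.5×0.2780×16.2×10.6² = 253.0 kN/m, acting at H/3 = 3.533 m above the base.
FS_sliding = μW / P_a = 0.47×969.3 / 253.0 = 1.801.

1.80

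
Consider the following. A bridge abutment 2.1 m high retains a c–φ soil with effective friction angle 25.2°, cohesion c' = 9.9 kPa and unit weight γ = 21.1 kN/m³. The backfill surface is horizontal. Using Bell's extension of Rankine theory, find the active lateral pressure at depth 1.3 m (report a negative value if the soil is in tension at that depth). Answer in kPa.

-1.52 kPa

K_a = (1 − sin φ)/(1 + sin φ) = 0.4027.
σ_a = K_a γ z − 2c√K_a = 0.4027×21.1×1.3 − 2×9.9×0.6346 = -1.518 kPa.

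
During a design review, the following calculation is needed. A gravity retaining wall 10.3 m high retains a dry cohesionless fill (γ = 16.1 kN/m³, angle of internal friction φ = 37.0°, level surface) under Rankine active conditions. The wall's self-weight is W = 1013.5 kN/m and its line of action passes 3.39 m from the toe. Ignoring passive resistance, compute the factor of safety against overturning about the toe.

4.71

K_a = tan²(45° − 37.0°/2) = 0.2486.
P_a = ½K_aγH² = 0.5×0.2486×16.1×10.3² = 212.3 kN/m, acting at H/3 = 3.433 m above the base.
Overturning moment M_o = P_a × H/3 = 212.3 × 3.433 = 728.9.
Resisting moment M_r = W × 3.39 = 1013.5 × 3.39 = 3436.
FS_overturning = M_r/M_o = 3436/728.9 = 4.714.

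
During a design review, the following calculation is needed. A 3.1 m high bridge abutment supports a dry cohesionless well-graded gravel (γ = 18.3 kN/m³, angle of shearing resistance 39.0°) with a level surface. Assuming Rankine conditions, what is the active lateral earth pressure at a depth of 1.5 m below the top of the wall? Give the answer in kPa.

K_a = (1 − sin φ)/(1 + sin φ) = 0.2275.
σ_h = K_a γ z = 0.2275 × 18.3 × 1.5 = 6.245 kPa.

6.25 kPa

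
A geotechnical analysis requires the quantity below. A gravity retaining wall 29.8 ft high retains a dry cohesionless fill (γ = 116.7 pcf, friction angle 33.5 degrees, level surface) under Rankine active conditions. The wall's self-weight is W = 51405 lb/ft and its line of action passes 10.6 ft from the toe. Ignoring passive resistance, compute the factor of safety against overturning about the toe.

3.67

K_a = tan²(45° − 33.5°/2) = 0.2887.
P_a = ½K_aγH² = 0.5×0.2887×116.7×29.8² = 14960 lb/ft, acting at H/3 = 9.933 ft above the base.
Overturning moment M_o = P_a × H/3 = 14960 × 9.933 = 148600.
Resisting moment M_r = W × 10.6 = 51405 × 10.6 = 544900.
FS_overturning = M_r/M_o = 544900/148600 = 3.667.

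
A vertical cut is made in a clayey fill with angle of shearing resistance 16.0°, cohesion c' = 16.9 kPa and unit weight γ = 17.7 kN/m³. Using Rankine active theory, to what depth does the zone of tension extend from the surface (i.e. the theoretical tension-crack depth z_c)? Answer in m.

K_a = tan²(45° − 16.0°/2) = 0.5678; √K_a = 0.7536.
The active pressure is zero where K_a γ z = 2c√K_a, so z_c = 2c/(γ√K_a) = 2×16.9/(17.7×0.7536) = 2.534 m.

2.53 m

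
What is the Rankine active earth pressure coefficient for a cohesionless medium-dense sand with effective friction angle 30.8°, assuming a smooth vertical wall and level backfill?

K_a = (1 − sin φ)/(1 + sin φ) = (1 − sin 30.8°)/(1 + sin 30.8°) = 0.3227.

0.323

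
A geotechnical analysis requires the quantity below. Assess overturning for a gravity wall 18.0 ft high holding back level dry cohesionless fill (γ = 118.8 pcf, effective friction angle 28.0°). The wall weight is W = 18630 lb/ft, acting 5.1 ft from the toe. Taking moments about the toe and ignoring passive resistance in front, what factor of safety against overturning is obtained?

K_a = tan²(45° − 28.0°/2) = 0.3610.
P_a = ½K_aγH² = 0.5×0.3610×118.8×18.0² = 6948 lb/ft, acting at H/3 = 6.000 ft above the base.
Overturning moment M_o = P_a × H/3 = 6948 × 6.000 = 41690.
Resisting moment M_r = W × 5.1 = 18630 × 5.1 = 95010.
FS_overturning = M_r/M_o = 95010/41690 = 2.279.

2.28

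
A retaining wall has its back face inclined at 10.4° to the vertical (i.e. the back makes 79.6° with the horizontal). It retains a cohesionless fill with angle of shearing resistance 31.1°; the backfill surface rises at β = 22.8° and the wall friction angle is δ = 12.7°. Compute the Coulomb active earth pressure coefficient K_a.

K_a = sin²(α+φ) / [sin²α · sin(α−δ) · (1 + √{sin(φ+δ)sin(φ−β) / (sin(α−δ)sin(α+β))})²].
With α = 79.6°, φ = 31.1°, δ = 12.7°, β = 22.8°: K_a = 0.5530.

0.553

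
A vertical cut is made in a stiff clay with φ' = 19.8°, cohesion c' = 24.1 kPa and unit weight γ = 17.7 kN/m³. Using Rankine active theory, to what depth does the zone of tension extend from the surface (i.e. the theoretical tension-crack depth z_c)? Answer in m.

3.87 m

K_a = tan²(45° − 19.8°/2) = 0.4939; √K_a = 0.7028.
The active pressure is zero where K_a γ z = 2c√K_a, so z_c = 2c/(γ√K_a) = 2×24.1/(17.7×0.7028) = 3.875 m.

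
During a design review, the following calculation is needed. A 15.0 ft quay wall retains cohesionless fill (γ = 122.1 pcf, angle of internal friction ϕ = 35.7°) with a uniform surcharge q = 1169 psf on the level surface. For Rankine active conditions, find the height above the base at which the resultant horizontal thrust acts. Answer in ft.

6.40 ft

K_a = 0.2630.
Triangular part P₁ = ½K_aγH² = 3613 at H/3 = 5.000 ft; rectangular part P₂ = K_a q H = 4612 at H/2 = 7.500 ft.
ȳ = (P₁·5.000 + P₂·7.500)/(P₁+P₂) = 6.402 ft.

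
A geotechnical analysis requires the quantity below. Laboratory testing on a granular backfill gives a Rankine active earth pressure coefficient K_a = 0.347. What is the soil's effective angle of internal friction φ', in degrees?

29.0°

K_a = tan²(45° − φ/2) ⇒ 45° − φ/2 = arctan(√0.347) = 30.50°.
φ = 2(45° − 30.50°) = 29.00°.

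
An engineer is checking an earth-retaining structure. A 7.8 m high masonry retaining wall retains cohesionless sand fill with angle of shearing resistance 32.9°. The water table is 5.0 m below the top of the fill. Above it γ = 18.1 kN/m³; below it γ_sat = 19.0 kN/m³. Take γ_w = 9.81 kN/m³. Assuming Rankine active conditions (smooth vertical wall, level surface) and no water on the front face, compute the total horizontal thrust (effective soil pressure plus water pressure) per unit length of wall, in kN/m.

191 kN/m

K_a = tan²(45° − φ/2) = 0.2960.
γ' = 19.0 − 9.81 = 9.190 kN/m³. Depth below WT = 2.8 m.
σ'_h at WT = K_a γ d_w = 26.79 kPa; at base = 26.79 + K_a γ' × 2.8 = 34.41 kPa.
P₁ (0–5.0 m) = ½×26.79×5.0 = 66.98. P₂ (5.0–7.8 m) = ½(26.79+34.41)×2.8 = 85.68.
P_w = ½ γ_w h₂² = 0.5×9.81×2.8² = 38.46. Total = 66.98+85.68+38.46 = 191.1 kN/m.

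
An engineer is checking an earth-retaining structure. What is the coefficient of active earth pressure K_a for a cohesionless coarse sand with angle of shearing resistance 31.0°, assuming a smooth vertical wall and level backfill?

0.320

K_a = (1 − sin φ)/(1 + sin φ) = (1 − sin 31.0°)/(1 + sin 31.0°) = 0.3201.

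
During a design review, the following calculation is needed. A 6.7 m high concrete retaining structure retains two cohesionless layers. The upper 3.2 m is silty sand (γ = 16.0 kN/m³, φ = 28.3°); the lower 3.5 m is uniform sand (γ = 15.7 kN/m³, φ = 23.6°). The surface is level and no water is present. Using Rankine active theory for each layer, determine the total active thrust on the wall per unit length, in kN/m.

K_a1 = tan²(45°−28.3°/2) = 0.3568; K_a2 = tan²(45°−23.6°/2) = 0.4282.
Layer 1: σ at base = K_a1 γ₁ h₁ = 18.27 kPa; P₁ = ½×18.27×3.2 = 29.23.
Layer 2: σ_v at top = γ₁h₁ = 51.20; σ_h top = K_a2×51.20 = 21.92; σ_h base = K_a2×(51.20+15.7×3.5) = 45.46.
P₂ = ½(21.92+45.46)×3.5 = 117.9. Total P_a = 29.23+117.9 = 147.1 kN/m.

147 kN/m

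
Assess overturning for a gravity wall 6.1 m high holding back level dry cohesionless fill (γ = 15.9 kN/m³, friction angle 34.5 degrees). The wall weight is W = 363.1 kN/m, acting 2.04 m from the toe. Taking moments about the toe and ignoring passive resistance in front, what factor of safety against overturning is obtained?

4.45

K_a = tan²(45° − 34.5°/2) = 0.2768.
P_a = ½K_aγH² = 0.5×0.2768×15.9×6.1² = 81.89 kN/m, acting at H/3 = 2.033 m above the base.
Overturning moment M_o = P_a × H/3 = 81.89 × 2.033 = 166.5.
Resisting moment M_r = W × 2.04 = 363.1 × 2.04 = 740.7.
FS_overturning = M_r/M_o = 740.7/166.5 = 4.449.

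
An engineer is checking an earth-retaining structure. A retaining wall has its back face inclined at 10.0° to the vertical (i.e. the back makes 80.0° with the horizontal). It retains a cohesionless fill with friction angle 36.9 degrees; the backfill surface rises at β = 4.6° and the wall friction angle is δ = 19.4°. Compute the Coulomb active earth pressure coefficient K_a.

0.320

K_a = sin²(α+φ) / [sin²α · sin(α−δ) · (1 + √{sin(φ+δ)sin(φ−β) / (sin(α−δ)sin(α+β))})²].
With α = 80.0°, φ = 36.9°, δ = 19.4°, β = 4.6°: K_a = 0.3197.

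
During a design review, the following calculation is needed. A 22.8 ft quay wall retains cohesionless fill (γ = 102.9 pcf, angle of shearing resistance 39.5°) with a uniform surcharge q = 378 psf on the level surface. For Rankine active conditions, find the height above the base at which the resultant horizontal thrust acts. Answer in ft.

K_a = 0.2224.
Triangular part P₁ = ½K_aγH² = 5949 at H/3 = 7.600 ft; rectangular part P₂ = K_a q H = 1917 at H/2 = 11.40 ft.
ȳ = (P₁·7.600 + P₂·11.40)/(P₁+P₂) = 8.526 ft.

8.53 ft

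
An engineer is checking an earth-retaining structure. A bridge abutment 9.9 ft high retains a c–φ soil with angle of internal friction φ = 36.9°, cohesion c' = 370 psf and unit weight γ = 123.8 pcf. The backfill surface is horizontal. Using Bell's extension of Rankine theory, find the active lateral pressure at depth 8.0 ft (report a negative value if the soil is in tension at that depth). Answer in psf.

K_a = (1 − sin φ)/(1 + sin φ) = 0.2497.
σ_a = K_a γ z − 2c√K_a = 0.2497×123.8×8.0 − 2×370×0.4997 = -122.5 psf.

-122 psf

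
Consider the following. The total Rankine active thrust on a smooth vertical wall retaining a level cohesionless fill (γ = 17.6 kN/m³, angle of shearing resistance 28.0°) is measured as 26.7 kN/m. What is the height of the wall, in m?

K_a = 0.3610. P_a = ½ K_a γ H² ⇒ H = √(2P_a/(K_a γ)).
H = √(2×26.7/(0.3610×17.6)) = 2.899 m.

2.90 m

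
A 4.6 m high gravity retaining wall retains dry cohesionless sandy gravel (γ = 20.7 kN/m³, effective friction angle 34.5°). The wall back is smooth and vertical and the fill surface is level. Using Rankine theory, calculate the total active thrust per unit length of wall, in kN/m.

K_a = tan²(45° − φ/2) = 0.2768.
P_a = ½ K_a γ H² = 0.5 × 0.2768 × 20.7 × 4.6² = 60.62 kN/m.

60.6 kN/m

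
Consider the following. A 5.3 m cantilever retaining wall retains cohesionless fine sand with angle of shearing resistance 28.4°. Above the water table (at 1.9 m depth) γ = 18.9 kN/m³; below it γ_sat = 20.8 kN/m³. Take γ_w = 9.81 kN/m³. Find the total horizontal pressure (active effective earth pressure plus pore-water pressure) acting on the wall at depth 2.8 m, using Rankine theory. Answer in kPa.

K_a = (1 − sin φ)/(1 + sin φ) = 0.3554.
γ' = 20.8 − 9.81 = 10.99 kN/m³.
Effective vertical stress at 2.8 m: σ'_v = 18.9×1.9 + 10.99×0.900 = 45.80 kPa.
σ'_h = K_a σ'_v = 0.3554 × 45.80 = 16.28 kPa; u = γ_w × 0.900 = 8.829 kPa.
Total σ_h = 16.28 + 8.829 = 25.10 kPa.

25.1 kPa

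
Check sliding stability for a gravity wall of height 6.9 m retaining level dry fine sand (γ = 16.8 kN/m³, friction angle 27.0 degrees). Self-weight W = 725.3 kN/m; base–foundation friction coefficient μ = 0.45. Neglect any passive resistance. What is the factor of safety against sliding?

K_a = tan²(45° − 27.0°/2) = 0.3755.
P_a = ½K_aγH² = 0.5×0.3755×16.8×6.9² = 150.2 kN/m, acting at H/3 = 2.300 m above the base.
FS_sliding = μW / P_a = 0.45×725.3 / 150.2 = 2.173.

2.17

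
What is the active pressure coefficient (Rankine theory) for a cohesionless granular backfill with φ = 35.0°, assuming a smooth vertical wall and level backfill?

K_a = tan²(45° − φ/2) = tan²(27.50°) = 0.2710.

0.271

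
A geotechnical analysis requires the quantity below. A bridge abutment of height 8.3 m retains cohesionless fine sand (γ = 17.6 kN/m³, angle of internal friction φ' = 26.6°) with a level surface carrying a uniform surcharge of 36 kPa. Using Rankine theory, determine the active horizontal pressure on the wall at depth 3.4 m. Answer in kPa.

K_a = (1 − sin φ)/(1 + sin φ) = 0.3814.
σ_v = γz + q = 17.6 × 3.4 + 36 = 95.84 kPa.
σ_h = K_a σ_v = 0.3814 × 95.84 = 36.56 kPa.

36.6 kPa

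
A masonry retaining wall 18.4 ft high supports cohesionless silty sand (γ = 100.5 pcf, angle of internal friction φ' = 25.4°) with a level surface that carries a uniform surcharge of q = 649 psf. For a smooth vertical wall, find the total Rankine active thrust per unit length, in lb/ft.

11600 lb/ft

K_a = tan²(45° − φ/2) = 0.3996.
Soil triangle: ½ K_a γ H² = 0.5×0.3996×100.5×18.4² = 6799 lb/ft.
Surcharge rectangle: K_a q H = 0.3996×649×18.4 = 4772 lb/ft.
Total = 6799 + 4772 = 11570 lb/ft.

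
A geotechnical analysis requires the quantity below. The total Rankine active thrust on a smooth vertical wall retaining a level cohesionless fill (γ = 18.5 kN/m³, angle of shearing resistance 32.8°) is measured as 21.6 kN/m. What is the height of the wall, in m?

K_a = 0.2973. P_a = ½ K_a γ H² ⇒ H = √(2P_a/(K_a γ)).
H = √(2×21.6/(0.2973×18.5)) = 2.803 m.

2.80 m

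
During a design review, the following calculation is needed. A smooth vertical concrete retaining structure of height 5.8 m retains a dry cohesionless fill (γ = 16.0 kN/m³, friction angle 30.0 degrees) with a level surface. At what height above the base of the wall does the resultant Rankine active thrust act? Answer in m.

1.93 m

K_a = 0.3333.
The pressure distribution is triangular, so the resultant acts at H/3 above the base = 5.8/3 = 1.933 m.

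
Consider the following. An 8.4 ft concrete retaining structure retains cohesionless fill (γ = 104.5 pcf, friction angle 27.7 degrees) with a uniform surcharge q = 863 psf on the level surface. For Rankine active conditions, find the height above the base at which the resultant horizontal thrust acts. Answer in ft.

3.73 ft

K_a = 0.3653.
Triangular part P₁ = ½K_aγH² = 1347 at H/3 = 2.800 ft; rectangular part P₂ = K_a q H = 2648 at H/2 = 4.200 ft.
ȳ = (P₁·2.800 + P₂·4.200)/(P₁+P₂) = 3.728 ft.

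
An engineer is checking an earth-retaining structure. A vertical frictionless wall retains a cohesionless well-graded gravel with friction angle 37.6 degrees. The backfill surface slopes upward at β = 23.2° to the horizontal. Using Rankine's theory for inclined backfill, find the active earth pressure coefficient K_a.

K_a = cos β · (cos β − √(cos²β − cos²φ)) / (cos β + √(cos²β − cos²φ)).
cos β = 0.9191, cos φ = 0.7923, √(cos²β − cos²φ) = 0.4659.
K_a = 0.9191 × (0.9191 − 0.4659)/(0.9191 + 0.4659) = 0.3008.

0.301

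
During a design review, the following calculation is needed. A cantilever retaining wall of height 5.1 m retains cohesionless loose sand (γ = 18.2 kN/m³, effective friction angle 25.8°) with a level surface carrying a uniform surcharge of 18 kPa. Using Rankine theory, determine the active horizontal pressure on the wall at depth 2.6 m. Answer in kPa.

K_a = (1 − sin φ)/(1 + sin φ) = 0.3935.
σ_v = γz + q = 18.2 × 2.6 + 18 = 65.32 kPa.
σ_h = K_a σ_v = 0.3935 × 65.32 = 25.70 kPa.

25.7 kPa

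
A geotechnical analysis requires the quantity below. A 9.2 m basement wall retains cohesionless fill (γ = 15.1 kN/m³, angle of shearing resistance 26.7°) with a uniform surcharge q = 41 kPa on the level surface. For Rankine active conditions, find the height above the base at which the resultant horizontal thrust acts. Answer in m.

K_a = 0.3800.
Triangular part P₁ = ½K_aγH² = 242.8 at H/3 = 3.067 m; rectangular part P₂ = K_a q H = 143.3 at H/2 = 4.600 m.
ȳ = (P₁·3.067 + P₂·4.600)/(P₁+P₂) = 3.636 m.

3.64 m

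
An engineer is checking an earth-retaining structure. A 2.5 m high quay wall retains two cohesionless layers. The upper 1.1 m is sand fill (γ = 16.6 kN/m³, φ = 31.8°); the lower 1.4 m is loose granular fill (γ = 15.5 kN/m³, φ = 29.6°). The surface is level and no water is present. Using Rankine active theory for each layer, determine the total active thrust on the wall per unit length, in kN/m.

16.9 kN/m

K_a1 = tan²(45°−31.8°/2) = 0.3098; K_a2 = tan²(45°−29.6°/2) = 0.3387.
Layer 1: σ at base = K_a1 γ₁ h₁ = 5.657 kPa; P₁ = ½×5.657×1.1 = 3.111.
Layer 2: σ_v at top = γ₁h₁ = 18.26; σ_h top = K_a2×18.26 = 6.185; σ_h base = K_a2×(18.26+15.5×1.4) = 13.54.
P₂ = ½(6.185+13.54)×1.4 = 13.81. Total P_a = 3.111+13.81 = 16.92 kN/m.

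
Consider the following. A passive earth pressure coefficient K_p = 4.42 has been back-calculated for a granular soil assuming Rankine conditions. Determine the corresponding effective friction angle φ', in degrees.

K_p = (1+sin φ)/(1−sin φ) ⇒ sin φ = (K_p − 1)/(K_p + 1) = 0.6310.
φ = arcsin(0.6310) = 39.12°.

39.1°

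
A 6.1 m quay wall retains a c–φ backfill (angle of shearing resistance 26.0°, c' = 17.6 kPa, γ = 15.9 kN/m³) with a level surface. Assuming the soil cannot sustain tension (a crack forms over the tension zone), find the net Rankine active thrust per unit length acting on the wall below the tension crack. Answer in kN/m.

20.3 kN/m

K_a = 0.3905; √K_a = 0.6249.
Tension-crack depth z_c = 2c/(γ√K_a) = 2×17.6/(15.9×0.6249) = 3.543 m.
σ_a at base = K_a γ H − 2c√K_a = 0.3905×15.9×6.1 − 2×17.6×0.6249 = 15.88 kPa.
P_a = ½ × 15.88 × (H − z_c) = 0.5×15.88×2.557 = 20.30 kN/m.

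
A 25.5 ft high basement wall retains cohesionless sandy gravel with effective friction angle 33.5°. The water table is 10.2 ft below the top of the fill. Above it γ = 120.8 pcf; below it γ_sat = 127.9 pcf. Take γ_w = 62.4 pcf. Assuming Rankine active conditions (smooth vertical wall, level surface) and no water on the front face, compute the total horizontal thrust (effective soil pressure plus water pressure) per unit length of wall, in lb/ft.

K_a = tan²(45° − φ/2) = 0.2887.
γ' = 127.9 − 62.4 = 65.50 pcf. Depth below WT = 15.3 ft.
σ'_h at WT = K_a γ d_w = 355.7 psf; at base = 355.7 + K_a γ' × 15.3 = 645.1 psf.
P₁ (0–10.2 ft) = ½×355.7×10.2 = 1814. P₂ (10.2–25.5 ft) = ½(355.7+645.1)×15.3 = 7656.
P_w = ½ γ_w h₂² = 0.5×62.4×15.3² = 7304. Total = 1814+7656+7304 = 16770 lb/ft.

16800 lb/ft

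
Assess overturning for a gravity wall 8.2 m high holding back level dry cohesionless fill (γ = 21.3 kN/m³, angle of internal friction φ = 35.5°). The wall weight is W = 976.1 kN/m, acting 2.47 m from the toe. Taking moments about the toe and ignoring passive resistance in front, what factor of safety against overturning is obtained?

K_a = tan²(45° − 35.5°/2) = 0.2653.
P_a = ½K_aγH² = 0.5×0.2653×21.3×8.2² = 190.0 kN/m, acting at H/3 = 2.733 m above the base.
Overturning moment M_o = P_a × H/3 = 190.0 × 2.733 = 519.2.
Resisting moment M_r = W × 2.47 = 976.1 × 2.47 = 2411.
FS_overturning = M_r/M_o = 2411/519.2 = 4.644.

4.64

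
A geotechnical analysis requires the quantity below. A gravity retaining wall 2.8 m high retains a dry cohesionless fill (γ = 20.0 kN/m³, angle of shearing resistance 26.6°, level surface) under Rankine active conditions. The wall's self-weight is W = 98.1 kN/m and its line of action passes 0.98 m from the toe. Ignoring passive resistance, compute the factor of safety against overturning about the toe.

K_a = tan²(45° − 26.6°/2) = 0.3814.
P_a = ½K_aγH² = 0.5×0.3814×20.0×2.8² = 29.91 kN/m, acting at H/3 = 0.9333 m above the base.
Overturning moment M_o = P_a × H/3 = 29.91 × 0.9333 = 27.91.
Resisting moment M_r = W × 0.98 = 98.1 × 0.98 = 96.14.
FS_overturning = M_r/M_o = 96.14/27.91 = 3.444.

3.44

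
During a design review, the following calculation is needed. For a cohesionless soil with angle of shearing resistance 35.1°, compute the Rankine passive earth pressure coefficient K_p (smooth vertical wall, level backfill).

K_p = (1 + sin φ)/(1 − sin φ) = tan²(45° + 35.1°/2) = 3.706.

3.71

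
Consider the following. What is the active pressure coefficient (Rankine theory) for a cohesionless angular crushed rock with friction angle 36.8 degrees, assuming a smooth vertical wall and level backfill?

0.251

K_a = tan²(45° − φ/2) = tan²(26.60°) = 0.2508.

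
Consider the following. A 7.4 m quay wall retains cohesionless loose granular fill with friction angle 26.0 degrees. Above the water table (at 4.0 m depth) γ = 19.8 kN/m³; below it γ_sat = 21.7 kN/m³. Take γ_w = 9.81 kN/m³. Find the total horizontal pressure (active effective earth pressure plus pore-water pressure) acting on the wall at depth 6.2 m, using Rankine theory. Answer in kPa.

K_a = (1 − sin φ)/(1 + sin φ) = 0.3905.
γ' = 21.7 − 9.81 = 11.89 kN/m³.
Effective vertical stress at 6.2 m: σ'_v = 19.8×4.0 + 11.89×2.20 = 105.4 kPa.
σ'_h = K_a σ'_v = 0.3905 × 105.4 = 41.14 kPa; u = γ_w × 2.20 = 21.58 kPa.
Total σ_h = 41.14 + 21.58 = 62.72 kPa.

62.7 kPa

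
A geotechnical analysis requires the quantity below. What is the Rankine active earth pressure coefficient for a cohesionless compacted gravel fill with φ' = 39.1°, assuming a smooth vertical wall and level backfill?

0.226

K_a = (1 − sin φ)/(1 + sin φ) = (1 − sin 39.1°)/(1 + sin 39.1°) = 0.2265.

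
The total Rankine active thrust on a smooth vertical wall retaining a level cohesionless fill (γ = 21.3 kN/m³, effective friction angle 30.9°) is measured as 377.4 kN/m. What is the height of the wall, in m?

K_a = 0.3214. P_a = ½ K_a γ H² ⇒ H = √(2P_a/(K_a γ)).
H = √(2×377.4/(0.3214×21.3)) = 10.50 m.

10.5 m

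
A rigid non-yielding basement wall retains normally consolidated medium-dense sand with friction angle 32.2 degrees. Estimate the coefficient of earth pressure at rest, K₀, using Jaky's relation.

K₀ = 1 − sin φ' = 1 − sin 32.2° = 0.4671.

0.467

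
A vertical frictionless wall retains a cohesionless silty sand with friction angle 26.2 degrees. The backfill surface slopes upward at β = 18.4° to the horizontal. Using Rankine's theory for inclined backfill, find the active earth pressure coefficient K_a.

0.483

K_a = cos β · (cos β − √(cos²β − cos²φ)) / (cos β + √(cos²β − cos²φ)).
cos β = 0.9489, cos φ = 0.8973, √(cos²β − cos²φ) = 0.3087.
K_a = 0.9489 × (0.9489 − 0.3087)/(0.9489 + 0.3087) = 0.4830.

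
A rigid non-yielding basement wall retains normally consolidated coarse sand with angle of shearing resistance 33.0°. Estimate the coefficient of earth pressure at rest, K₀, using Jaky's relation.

K₀ = 1 − sin φ' = 1 − sin 33.0° = 0.4554.

0.455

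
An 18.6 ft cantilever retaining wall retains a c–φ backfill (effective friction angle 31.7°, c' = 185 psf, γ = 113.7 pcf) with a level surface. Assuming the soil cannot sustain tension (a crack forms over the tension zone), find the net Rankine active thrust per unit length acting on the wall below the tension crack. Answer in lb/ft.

2880 lb/ft

K_a = 0.3111; √K_a = 0.5577.
Tension-crack depth z_c = 2c/(γ√K_a) = 2×185/(113.7×0.5577) = 5.835 ft.
σ_a at base = K_a γ H − 2c√K_a = 0.3111×113.7×18.6 − 2×185×0.5577 = 451.5 psf.
P_a = ½ × 451.5 × (H − z_c) = 0.5×451.5×12.77 = 2882 lb/ft.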